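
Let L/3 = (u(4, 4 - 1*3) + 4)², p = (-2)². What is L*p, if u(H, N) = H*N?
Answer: 768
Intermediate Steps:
p = 4
L = 192 (L = 3*(4*(4 - 1*3) + 4)² = 3*(4*(4 - 3) + 4)² = 3*(4*1 + 4)² = 3*(4 + 4)² = 3*8² = 3*64 = 192)
L*p = 192*4 = 768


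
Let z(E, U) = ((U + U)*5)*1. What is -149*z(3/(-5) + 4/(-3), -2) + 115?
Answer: 3095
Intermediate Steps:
z(E, U) = 10*U (z(E, U) = ((2*U)*5)*1 = (10*U)*1 = 10*U)
-149*z(3/(-5) + 4/(-3), -2) + 115 = -1490*(-2) + 115 = -149*(-20) + 115 = 2980 + 115 = 3095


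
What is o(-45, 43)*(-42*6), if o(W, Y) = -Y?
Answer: 10836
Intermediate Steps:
o(-45, 43)*(-42*6) = (-1*43)*(-42*6) = -43*(-252) = 10836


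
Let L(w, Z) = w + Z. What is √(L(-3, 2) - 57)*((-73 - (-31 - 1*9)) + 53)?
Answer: 20*I*√58 ≈ 152.32*I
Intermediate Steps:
L(w, Z) = Z + w
√(L(-3, 2) - 57)*((-73 - (-31 - 1*9)) + 53) = √((2 - 3) - 57)*((-73 - (-31 - 1*9)) + 53) = √(-1 - 57)*((-73 - (-31 - 9)) + 53) = √(-58)*((-73 - 1*(-40)) + 53) = (I*√58)*((-73 + 40) + 53) = (I*√58)*(-33 + 53) = (I*√58)*20 = 20*I*√58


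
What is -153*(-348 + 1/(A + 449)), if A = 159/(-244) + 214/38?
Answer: 6591725208/123803 ≈ 53244.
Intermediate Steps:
A = 23087/4636 (A = 159*(-1/244) + 214*(1/38) = -159/244 + 107/19 = 23087/4636 ≈ 4.9799)
-153*(-348 + 1/(A + 449)) = -153*(-348 + 1/(23087/4636 + 449)) = -153*(-348 + 1/(2104651/4636)) = -153*(-348 + 4636/2104651) = -153*(-732413912/2104651) = 6591725208/123803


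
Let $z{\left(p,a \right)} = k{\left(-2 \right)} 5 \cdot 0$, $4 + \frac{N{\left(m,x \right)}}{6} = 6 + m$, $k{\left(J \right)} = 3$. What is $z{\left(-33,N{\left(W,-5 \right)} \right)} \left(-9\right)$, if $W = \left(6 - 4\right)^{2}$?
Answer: $0$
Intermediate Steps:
$W = 4$ ($W = 2^{2} = 4$)
$N{\left(m,x \right)} = 12 + 6 m$ ($N{\left(m,x \right)} = -24 + 6 \left(6 + m\right) = -24 + \left(36 + 6 m\right) = 12 + 6 m$)
$z{\left(p,a \right)} = 0$ ($z{\left(p,a \right)} = 3 \cdot 5 \cdot 0 = 15 \cdot 0 = 0$)
$z{\left(-33,N{\left(W,-5 \right)} \right)} \left(-9\right) = 0 \left(-9\right) = 0$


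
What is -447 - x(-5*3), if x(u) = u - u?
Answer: -447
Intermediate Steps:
x(u) = 0
-447 - x(-5*3) = -447 - 1*0 = -447 + 0 = -447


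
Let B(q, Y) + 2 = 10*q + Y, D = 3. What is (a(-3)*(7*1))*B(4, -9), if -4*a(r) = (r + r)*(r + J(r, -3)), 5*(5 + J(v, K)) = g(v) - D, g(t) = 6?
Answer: -22533/10 ≈ -2253.3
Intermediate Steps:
B(q, Y) = -2 + Y + 10*q (B(q, Y) = -2 + (10*q + Y) = -2 + (Y + 10*q) = -2 + Y + 10*q)
J(v, K) = -22/5 (J(v, K) = -5 + (6 - 1*3)/5 = -5 + (6 - 3)/5 = -5 + (⅕)*3 = -5 + ⅗ = -22/5)
a(r) = -r*(-22/5 + r)/2 (a(r) = -(r + r)*(r - 22/5)/4 = -2*r*(-22/5 + r)/4 = -r*(-22/5 + r)/2)
(a(-3)*(7*1))*B(4, -9) = (((⅒)*(-3)*(22 - 5*(-3)))*(7*1))*(-2 - 9 + 10*4) = (((⅒)*(-3)*(22 + 15))*7)*(-2 - 9 + 40) = (((⅒)*(-3)*37)*7)*29 = -111/10*7*29 = -777/10*29 = -22533/10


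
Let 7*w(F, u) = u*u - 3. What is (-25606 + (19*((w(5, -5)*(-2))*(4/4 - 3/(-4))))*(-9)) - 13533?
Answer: -37258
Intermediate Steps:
w(F, u) = -3/7 + u²/7 (w(F, u) = (u*u - 3)/7 = (u² - 3)/7 = (-3 + u²)/7 = -3/7 + u²/7)
(-25606 + (19*((w(5, -5)*(-2))*(4/4 - 3/(-4))))*(-9)) - 13533 = (-25606 + (19*(((-3/7 + (⅐)*(-5)²)*(-2))*(4/4 - 3/(-4))))*(-9)) - 13533 = (-25606 + (19*(((-3/7 + (⅐)*25)*(-2))*(4*(¼) - 3*(-¼))))*(-9)) - 13533 = (-25606 + (19*(((-3/7 + 25/7)*(-2))*(1 + ¾)))*(-9)) - 13533 = (-25606 + (19*(((22/7)*(-2))*(7/4)))*(-9)) - 13533 = (-25606 + (19*(-44/7*7/4))*(-9)) - 13533 = (-25606 + (19*(-11))*(-9)) - 13533 = (-25606 - 209*(-9)) - 13533 = (-25606 + 1881) - 13533 = -23725 - 13533 = -37258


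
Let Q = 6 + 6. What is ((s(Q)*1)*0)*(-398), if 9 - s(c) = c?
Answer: 0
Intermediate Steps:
Q = 12
s(c) = 9 - c
((s(Q)*1)*0)*(-398) = (((9 - 1*12)*1)*0)*(-398) = (((9 - 12)*1)*0)*(-398) = (-3*1*0)*(-398) = -3*0*(-398) = 0*(-398) = 0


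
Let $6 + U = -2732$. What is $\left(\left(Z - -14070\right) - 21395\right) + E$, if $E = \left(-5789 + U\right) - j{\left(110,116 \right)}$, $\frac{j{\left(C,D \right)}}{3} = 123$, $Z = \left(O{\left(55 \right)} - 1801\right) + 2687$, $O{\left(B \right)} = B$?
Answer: $-15280$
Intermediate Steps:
$U = -2738$ ($U = -6 - 2732 = -2738$)
$Z = 941$ ($Z = \left(55 - 1801\right) + 2687 = -1746 + 2687 = 941$)
$j{\left(C,D \right)} = 369$ ($j{\left(C,D \right)} = 3 \cdot 123 = 369$)
$E = -8896$ ($E = \left(-5789 - 2738\right) - 369 = -8527 - 369 = -8896$)
$\left(\left(Z - -14070\right) - 21395\right) + E = \left(\left(941 - -14070\right) - 21395\right) - 8896 = \left(\left(941 + 14070\right) - 21395\right) - 8896 = \left(15011 - 21395\right) - 8896 = -6384 - 8896 = -15280$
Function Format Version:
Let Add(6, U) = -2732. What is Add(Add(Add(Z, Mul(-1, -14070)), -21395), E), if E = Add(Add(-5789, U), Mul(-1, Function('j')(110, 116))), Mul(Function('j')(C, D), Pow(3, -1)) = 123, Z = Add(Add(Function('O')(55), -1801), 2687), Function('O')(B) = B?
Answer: -15280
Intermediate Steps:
U = -2738 (U = Add(-6, -2732) = -2738)
Z = 941 (Z = Add(Add(55, -1801), 2687) = Add(-1746, 2687) = 941)
Function('j')(C, D) = 369 (Function('j')(C, D) = Mul(3, 123) = 369)
E = -8896 (E = Add(Add(-5789, -2738), Mul(-1, 369)) = Add(-8527, -369) = -8896)
Add(Add(Add(Z, Mul(-1, -14070)), -21395), E) = Add(Add(Add(941, Mul(-1, -14070)), -21395), -8896) = Add(Add(Add(941, 14070), -21395), -8896) = Add(Add(15011, -21395), -8896) = Add(-6384, -8896) = -15280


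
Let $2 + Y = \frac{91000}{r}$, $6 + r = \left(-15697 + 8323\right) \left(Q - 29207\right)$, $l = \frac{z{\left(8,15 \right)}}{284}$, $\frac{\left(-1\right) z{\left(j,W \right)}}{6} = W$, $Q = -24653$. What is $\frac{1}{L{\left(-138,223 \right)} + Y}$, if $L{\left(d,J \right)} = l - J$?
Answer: $- \frac{56737662}{12783941195} \approx -0.0044382$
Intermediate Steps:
$z{\left(j,W \right)} = - 6 W$
$l = - \frac{45}{142}$ ($l = \frac{\left(-6\right) 15}{284} = \left(-90\right) \frac{1}{284} = - \frac{45}{142} \approx -0.3169$)
$r = 397163634$ ($r = -6 + \left(-15697 + 8323\right) \left(-24653 - 29207\right) = -6 - -397163640 = -6 + 397163640 = 397163634$)
$L{\left(d,J \right)} = - \frac{45}{142} - J$
$Y = - \frac{56731162}{28368831}$ ($Y = -2 + \frac{91000}{397163634} = -2 + 91000 \cdot \frac{1}{397163634} = -2 + \frac{6500}{28368831} = - \frac{56731162}{28368831} \approx -1.9998$)
$\frac{1}{L{\left(-138,223 \right)} + Y} = \frac{1}{\left(- \frac{45}{142} - 223\right) - \frac{56731162}{28368831}} = \frac{1}{- \frac{31711}{142} - \frac{56731162}{28368831}} = \frac{1}{- \frac{12783941195}{56737662}} = - \frac{56737662}{12783941195}$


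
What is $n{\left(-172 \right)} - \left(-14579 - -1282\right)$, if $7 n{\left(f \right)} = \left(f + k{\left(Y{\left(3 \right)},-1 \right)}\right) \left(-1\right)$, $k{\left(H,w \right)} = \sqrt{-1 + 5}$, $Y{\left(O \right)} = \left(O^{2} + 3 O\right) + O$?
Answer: $\frac{93249}{7} \approx 13321.0$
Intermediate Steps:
$Y{\left(O \right)} = O^{2} + 4 O$
$k{\left(H,w \right)} = 2$ ($k{\left(H,w \right)} = \sqrt{4} = 2$)
$n{\left(f \right)} = - \frac{2}{7} - \frac{f}{7}$ ($n{\left(f \right)} = \frac{\left(f + 2\right) \left(-1\right)}{7} = \frac{\left(2 + f\right) \left(-1\right)}{7} = \frac{-2 - f}{7} = - \frac{2}{7} - \frac{f}{7}$)
$n{\left(-172 \right)} - \left(-14579 - -1282\right) = \left(- \frac{2}{7} - - \frac{172}{7}\right) - \left(-14579 - -1282\right) = \left(- \frac{2}{7} + \frac{172}{7}\right) - \left(-14579 + 1282\right) = \frac{170}{7} - -13297 = \frac{170}{7} + 13297 = \frac{93249}{7}$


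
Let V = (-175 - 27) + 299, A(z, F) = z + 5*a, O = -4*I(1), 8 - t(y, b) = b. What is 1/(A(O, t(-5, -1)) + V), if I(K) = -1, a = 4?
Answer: 1/121 ≈ 0.0082645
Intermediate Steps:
t(y, b) = 8 - b
O = 4 (O = -4*(-1) = 4)
A(z, F) = 20 + z (A(z, F) = z + 5*4 = z + 20 = 20 + z)
V = 97 (V = -202 + 299 = 97)
1/(A(O, t(-5, -1)) + V) = 1/((20 + 4) + 97) = 1/(24 + 97) = 1/121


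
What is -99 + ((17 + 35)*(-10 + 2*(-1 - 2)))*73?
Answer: -60835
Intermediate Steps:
-99 + ((17 + 35)*(-10 + 2*(-1 - 2)))*73 = -99 + (52*(-10 + 2*(-3)))*73 = -99 + (52*(-10 - 6))*73 = -99 + (52*(-16))*73 = -99 - 832*73 = -99 - 60736 = -60835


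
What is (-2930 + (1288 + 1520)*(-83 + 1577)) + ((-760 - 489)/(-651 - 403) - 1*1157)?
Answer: 4417383759/1054 ≈ 4.1911e+6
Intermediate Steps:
(-2930 + (1288 + 1520)*(-83 + 1577)) + ((-760 - 489)/(-651 - 403) - 1*1157) = (-2930 + 2808*1494) + (-1249/(-1054) - 1157) = (-2930 + 4195152) + (-1249*(-1/1054) - 1157) = 4192222 + (1249/1054 - 1157) = 4192222 - 1218229/1054 = 4417383759/1054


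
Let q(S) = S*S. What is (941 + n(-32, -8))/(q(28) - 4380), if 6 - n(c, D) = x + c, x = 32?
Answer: -947/3596 ≈ -0.26335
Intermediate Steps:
n(c, D) = -26 - c (n(c, D) = 6 - (32 + c) = 6 + (-32 - c) = -26 - c)
q(S) = S²
(941 + n(-32, -8))/(q(28) - 4380) = (941 + (-26 - 1*(-32)))/(28² - 4380) = (941 + (-26 + 32))/(784 - 4380) = (941 + 6)/(-3596) = 947*(-1/3596) = -947/3596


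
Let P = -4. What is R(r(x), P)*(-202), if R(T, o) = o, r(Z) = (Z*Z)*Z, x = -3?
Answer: 808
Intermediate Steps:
r(Z) = Z**3 (r(Z) = Z**2*Z = Z**3)
R(r(x), P)*(-202) = -4*(-202) = 808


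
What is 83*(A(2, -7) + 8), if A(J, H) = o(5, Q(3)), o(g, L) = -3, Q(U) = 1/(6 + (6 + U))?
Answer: 415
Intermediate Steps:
Q(U) = 1/(12 + U)
A(J, H) = -3
83*(A(2, -7) + 8) = 83*(-3 + 8) = 83*5 = 415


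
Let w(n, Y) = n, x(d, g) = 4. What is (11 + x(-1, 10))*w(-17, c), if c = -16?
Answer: -255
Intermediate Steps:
(11 + x(-1, 10))*w(-17, c) = (11 + 4)*(-17) = 15*(-17) = -255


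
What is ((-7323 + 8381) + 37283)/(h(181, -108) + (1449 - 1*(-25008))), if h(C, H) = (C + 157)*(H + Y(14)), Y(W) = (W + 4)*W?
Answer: 38341/75129 ≈ 0.51034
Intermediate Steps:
Y(W) = W*(4 + W) (Y(W) = (4 + W)*W = W*(4 + W))
h(C, H) = (157 + C)*(252 + H) (h(C, H) = (C + 157)*(H + 14*(4 + 14)) = (157 + C)*(H + 14*18) = (157 + C)*(H + 252) = (157 + C)*(252 + H))
((-7323 + 8381) + 37283)/(h(181, -108) + (1449 - 1*(-25008))) = ((-7323 + 8381) + 37283)/((39564 + 157*(-108) + 252*181 + 181*(-108)) + (1449 - 1*(-25008))) = (1058 + 37283)/((39564 - 16956 + 45612 - 19548) + (1449 + 25008)) = 38341/(48672 + 26457) = 38341/75129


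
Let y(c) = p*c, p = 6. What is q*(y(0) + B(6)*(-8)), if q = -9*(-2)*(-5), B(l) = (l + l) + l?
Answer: 12960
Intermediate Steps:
y(c) = 6*c
B(l) = 3*l (B(l) = 2*l + l = 3*l)
q = -90 (q = 18*(-5) = -90)
q*(y(0) + B(6)*(-8)) = -90*(6*0 + (3*6)*(-8)) = -90*(0 + 18*(-8)) = -90*(0 - 144) = -90*(-144) = 12960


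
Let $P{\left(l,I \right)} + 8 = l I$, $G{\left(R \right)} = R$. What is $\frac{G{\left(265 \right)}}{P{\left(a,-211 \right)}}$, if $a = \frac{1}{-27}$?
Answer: $-1431$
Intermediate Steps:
$a = - \frac{1}{27} \approx -0.037037$
$P{\left(l,I \right)} = -8 + I l$ ($P{\left(l,I \right)} = -8 + l I = -8 + I l$)
$\frac{G{\left(265 \right)}}{P{\left(a,-211 \right)}} = \frac{265}{-8 - - \frac{211}{27}} = \frac{265}{-8 + \frac{211}{27}} = \frac{265}{- \frac{5}{27}} = 265 \left(- \frac{27}{5}\right) = -1431$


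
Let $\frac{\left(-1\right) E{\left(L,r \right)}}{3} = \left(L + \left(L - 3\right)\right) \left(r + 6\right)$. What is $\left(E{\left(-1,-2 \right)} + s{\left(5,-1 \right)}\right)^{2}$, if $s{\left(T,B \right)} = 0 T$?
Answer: $3600$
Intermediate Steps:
$E{\left(L,r \right)} = - 3 \left(-3 + 2 L\right) \left(6 + r\right)$ ($E{\left(L,r \right)} = - 3 \left(L + \left(L - 3\right)\right) \left(r + 6\right) = - 3 \left(L + \left(-3 + L\right)\right) \left(6 + r\right) = - 3 \left(-3 + 2 L\right) \left(6 + r\right)$)
$s{\left(T,B \right)} = 0$
$\left(E{\left(-1,-2 \right)} + s{\left(5,-1 \right)}\right)^{2} = \left(\left(54 - -36 + 9 \left(-2\right) - \left(-6\right) \left(-2\right)\right) + 0\right)^{2} = \left(\left(54 + 36 - 18 - 12\right) + 0\right)^{2} = \left(60 + 0\right)^{2} = 60^{2} = 3600$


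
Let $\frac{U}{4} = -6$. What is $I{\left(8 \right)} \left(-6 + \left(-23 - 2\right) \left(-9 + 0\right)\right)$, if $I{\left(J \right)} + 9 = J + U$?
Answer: $-5475$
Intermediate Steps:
$U = -24$ ($U = 4 \left(-6\right) = -24$)
$I{\left(J \right)} = -33 + J$ ($I{\left(J \right)} = -9 + \left(J - 24\right) = -9 + \left(-24 + J\right) = -33 + J$)
$I{\left(8 \right)} \left(-6 + \left(-23 - 2\right) \left(-9 + 0\right)\right) = \left(-33 + 8\right) \left(-6 + \left(-23 - 2\right) \left(-9 + 0\right)\right) = - 25 \left(-6 - -225\right) = - 25 \left(-6 + 225\right) = \left(-25\right) 219 = -5475$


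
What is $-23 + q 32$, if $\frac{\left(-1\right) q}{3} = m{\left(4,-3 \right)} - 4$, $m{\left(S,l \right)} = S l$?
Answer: $1513$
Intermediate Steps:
$q = 48$ ($q = - 3 \left(4 \left(-3\right) - 4\right) = - 3 \left(-12 - 4\right) = \left(-3\right) \left(-16\right) = 48$)
$-23 + q 32 = -23 + 48 \cdot 32 = -23 + 1536 = 1513$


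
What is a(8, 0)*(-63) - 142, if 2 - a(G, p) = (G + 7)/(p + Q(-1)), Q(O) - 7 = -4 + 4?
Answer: -133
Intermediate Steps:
Q(O) = 7 (Q(O) = 7 + (-4 + 4) = 7 + 0 = 7)
a(G, p) = 2 - (7 + G)/(7 + p) (a(G, p) = 2 - (G + 7)/(p + 7) = 2 - (7 + G)/(7 + p))
a(8, 0)*(-63) - 142 = ((7 - 1*8 + 2*0)/(7 + 0))*(-63) - 142 = ((7 - 8 + 0)/7)*(-63) - 142 = ((⅐)*(-1))*(-63) - 142 = -⅐*(-63) - 142 = 9 - 142 = -133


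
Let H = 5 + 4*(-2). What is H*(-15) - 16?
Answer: 29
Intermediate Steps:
H = -3 (H = 5 - 8 = -3)
H*(-15) - 16 = -3*(-15) - 16 = 45 - 16 = 29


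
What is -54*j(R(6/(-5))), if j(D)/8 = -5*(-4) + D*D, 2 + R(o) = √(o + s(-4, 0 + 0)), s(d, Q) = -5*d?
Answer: -92448/5 + 1728*√470/5 ≈ -10997.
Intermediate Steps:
R(o) = -2 + √(20 + o) (R(o) = -2 + √(o - 5*(-4)) = -2 + √(o + 20) = -2 + √(20 + o))
j(D) = 160 + 8*D² (j(D) = 8*(-5*(-4) + D*D) = 8*(20 + D²) = 160 + 8*D²)
-54*j(R(6/(-5))) = -54*(160 + 8*(-2 + √(20 + 6/(-5)))²) = -54*(160 + 8*(-2 + √(20 + 6*(-⅕)))²) = -54*(160 + 8*(-2 + √(20 - 6/5))²) = -54*(160 + 8*(-2 + √(94/5))²) = -54*(160 + 8*(-2 + √470/5)²) = -8640 - 432*(-2 + √470/5)²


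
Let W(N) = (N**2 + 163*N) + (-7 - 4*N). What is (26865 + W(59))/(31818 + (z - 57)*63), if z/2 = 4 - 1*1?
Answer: 2648/1907 ≈ 1.3886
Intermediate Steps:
W(N) = -7 + N**2 + 159*N
z = 6 (z = 2*(4 - 1*1) = 2*(4 - 1) = 2*3 = 6)
(26865 + W(59))/(31818 + (z - 57)*63) = (26865 + (-7 + 59**2 + 159*59))/(31818 + (6 - 57)*63) = (26865 + (-7 + 3481 + 9381))/(31818 - 51*63) = (26865 + 12855)/(31818 - 3213) = 39720/28605 = 39720*(1/28605) = 2648/1907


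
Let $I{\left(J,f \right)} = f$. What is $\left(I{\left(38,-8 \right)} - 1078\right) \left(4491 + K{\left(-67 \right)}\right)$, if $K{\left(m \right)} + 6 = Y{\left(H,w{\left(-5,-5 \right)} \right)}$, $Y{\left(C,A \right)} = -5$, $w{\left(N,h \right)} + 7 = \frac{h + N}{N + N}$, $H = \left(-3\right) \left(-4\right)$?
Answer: $-4865280$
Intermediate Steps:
$H = 12$
$w{\left(N,h \right)} = -7 + \frac{N + h}{2 N}$ ($w{\left(N,h \right)} = -7 + \frac{h + N}{N + N} = -7 + \frac{N + h}{2 N}$)
$K{\left(m \right)} = -11$ ($K{\left(m \right)} = -6 - 5 = -11$)
$\left(I{\left(38,-8 \right)} - 1078\right) \left(4491 + K{\left(-67 \right)}\right) = \left(-8 - 1078\right) \left(4491 - 11\right) = \left(-1086\right) 4480 = -4865280$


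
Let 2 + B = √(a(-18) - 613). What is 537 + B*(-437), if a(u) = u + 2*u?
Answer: 1411 - 437*I*√667 ≈ 1411.0 - 11286.0*I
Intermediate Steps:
a(u) = 3*u
B = -2 + I*√667 (B = -2 + √(3*(-18) - 613) = -2 + √(-54 - 613) = -2 + √(-667) = -2 + I*√667 ≈ -2.0 + 25.826*I)
537 + B*(-437) = 537 + (-2 + I*√667)*(-437) = 537 + (874 - 437*I*√667) = 1411 - 437*I*√667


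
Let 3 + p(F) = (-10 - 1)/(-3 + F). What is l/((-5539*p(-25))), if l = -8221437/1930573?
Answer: -230200236/780621400831 ≈ -0.00029489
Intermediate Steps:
p(F) = -3 - 11/(-3 + F) (p(F) = -3 + (-10 - 1)/(-3 + F) = -3 - 11/(-3 + F))
l = -8221437/1930573 (l = -8221437*1/1930573 = -8221437/1930573 ≈ -4.2585)
l/((-5539*p(-25))) = -8221437*(-(-3 - 25)/(5539*(-2 - 3*(-25))))/1930573 = -8221437*28/(5539*(-2 + 75))/1930573 = -8221437/(1930573*((-(-5539)*73/28))) = -8221437/(1930573*((-5539*(-73/28)))) = -8221437/(1930573*404347/28) = -8221437/1930573*28/404347 = -230200236/780621400831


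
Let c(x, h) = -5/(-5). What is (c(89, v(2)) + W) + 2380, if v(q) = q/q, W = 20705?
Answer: 23086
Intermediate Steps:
v(q) = 1
c(x, h) = 1 (c(x, h) = -5*(-⅕) = 1)
(c(89, v(2)) + W) + 2380 = (1 + 20705) + 2380 = 20706 + 2380 = 23086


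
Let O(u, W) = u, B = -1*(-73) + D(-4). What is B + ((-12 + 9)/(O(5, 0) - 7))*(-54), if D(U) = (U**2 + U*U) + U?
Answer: 20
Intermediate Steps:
D(U) = U + 2*U**2 (D(U) = (U**2 + U**2) + U = 2*U**2 + U = U + 2*U**2)
B = 101 (B = -1*(-73) - 4*(1 + 2*(-4)) = 73 - 4*(1 - 8) = 73 - 4*(-7) = 73 + 28 = 101)
B + ((-12 + 9)/(O(5, 0) - 7))*(-54) = 101 + ((-12 + 9)/(5 - 7))*(-54) = 101 - 3/(-2)*(-54) = 101 - 3*(-1/2)*(-54) = 101 + (3/2)*(-54) = 101 - 81 = 20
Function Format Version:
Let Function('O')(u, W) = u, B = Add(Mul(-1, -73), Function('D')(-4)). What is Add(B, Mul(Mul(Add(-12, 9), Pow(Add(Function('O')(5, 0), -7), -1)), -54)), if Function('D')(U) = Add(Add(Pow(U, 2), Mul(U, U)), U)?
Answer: 20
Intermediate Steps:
Function('D')(U) = Add(U, Mul(2, Pow(U, 2))) (Function('D')(U) = Add(Add(Pow(U, 2), Pow(U, 2)), U) = Add(Mul(2, Pow(U, 2)), U) = Add(U, Mul(2, Pow(U, 2))))
B = 101 (B = Add(Mul(-1, -73), Mul(-4, Add(1, Mul(2, -4)))) = Add(73, Mul(-4, Add(1, -8))) = Add(73, Mul(-4, -7)) = Add(73, 28) = 101)
Add(B, Mul(Mul(Add(-12, 9), Pow(Add(Function('O')(5, 0), -7), -1)), -54)) = Add(101, Mul(Mul(Add(-12, 9), Pow(Add(5, -7), -1)), -54)) = Add(101, Mul(Mul(-3, Pow(-2, -1)), -54)) = Add(101, Mul(Mul(-3, Rational(-1, 2)), -54)) = Add(101, Mul(Rational(3, 2), -54)) = Add(101, -81) = 20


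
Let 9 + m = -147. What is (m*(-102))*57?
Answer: 906984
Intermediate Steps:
m = -156 (m = -9 - 147 = -156)
(m*(-102))*57 = -156*(-102)*57 = 15912*57 = 906984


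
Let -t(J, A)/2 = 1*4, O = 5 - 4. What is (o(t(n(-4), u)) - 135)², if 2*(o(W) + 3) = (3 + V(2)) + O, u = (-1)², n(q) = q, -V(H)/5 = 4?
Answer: 21316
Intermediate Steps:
O = 1
V(H) = -20 (V(H) = -5*4 = -20)
u = 1
t(J, A) = -8 (t(J, A) = -2*4 = -8)
o(W) = -11 (o(W) = -3 + ((3 - 20) + 1)/2 = -3 + (-17 + 1)/2 = -3 + (½)*(-16) = -3 - 8 = -11)
(o(t(n(-4), u)) - 135)² = (-11 - 135)² = (-146)² = 21316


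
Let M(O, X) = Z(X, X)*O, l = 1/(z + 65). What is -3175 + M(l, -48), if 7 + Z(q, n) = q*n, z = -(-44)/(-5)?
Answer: -880690/281 ≈ -3134.1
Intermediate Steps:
z = -44/5 (z = -(-44)*(-1)/5 = -4*11/5 = -44/5 ≈ -8.8000)
Z(q, n) = -7 + n*q (Z(q, n) = -7 + q*n = -7 + n*q)
l = 5/281 (l = 1/(-44/5 + 65) = 1/(281/5) = 5/281 ≈ 0.017794)
M(O, X) = O*(-7 + X**2) (M(O, X) = (-7 + X*X)*O = (-7 + X**2)*O = O*(-7 + X**2))
-3175 + M(l, -48) = -3175 + 5*(-7 + (-48)**2)/281 = -3175 + 5*(-7 + 2304)/281 = -3175 + (5/281)*2297 = -3175 + 11485/281 = -880690/281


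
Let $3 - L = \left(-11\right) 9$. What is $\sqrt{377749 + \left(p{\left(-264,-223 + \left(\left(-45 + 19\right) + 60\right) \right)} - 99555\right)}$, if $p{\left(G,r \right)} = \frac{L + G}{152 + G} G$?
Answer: $\frac{\sqrt{13612795}}{7} \approx 527.08$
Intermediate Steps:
$L = 102$ ($L = 3 - \left(-11\right) 9 = 3 - -99 = 3 + 99 = 102$)
$p{\left(G,r \right)} = \frac{G \left(102 + G\right)}{152 + G}$ ($p{\left(G,r \right)} = \frac{102 + G}{152 + G} G = \frac{G \left(102 + G\right)}{152 + G}$)
$\sqrt{377749 + \left(p{\left(-264,-223 + \left(\left(-45 + 19\right) + 60\right) \right)} - 99555\right)} = \sqrt{377749 - \left(99555 + \frac{264 \left(102 - 264\right)}{152 - 264}\right)} = \sqrt{377749 - \left(99555 + 264 \frac{1}{-112} \left(-162\right)\right)} = \sqrt{377749 - \left(99555 - - \frac{2673}{7}\right)} = \sqrt{377749 - \frac{699558}{7}} = \sqrt{\frac{1944685}{7}} = \frac{\sqrt{13612795}}{7}$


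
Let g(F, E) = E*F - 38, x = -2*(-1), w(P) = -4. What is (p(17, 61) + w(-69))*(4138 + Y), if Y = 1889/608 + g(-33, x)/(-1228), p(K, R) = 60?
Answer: 5410847813/23332 ≈ 2.3191e+5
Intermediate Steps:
x = 2
g(F, E) = -38 + E*F
Y = 595731/186656 (Y = 1889/608 + (-38 + 2*(-33))/(-1228) = 1889*(1/608) + (-38 - 66)*(-1/1228) = 1889/608 - 104*(-1/1228) = 1889/608 + 26/307 = 595731/186656 ≈ 3.1916)
(p(17, 61) + w(-69))*(4138 + Y) = (60 - 4)*(4138 + 595731/186656) = 56*(772978259/186656) = 5410847813/23332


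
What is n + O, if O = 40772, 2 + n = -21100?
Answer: 19670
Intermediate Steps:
n = -21102 (n = -2 - 21100 = -21102)
n + O = -21102 + 40772 = 19670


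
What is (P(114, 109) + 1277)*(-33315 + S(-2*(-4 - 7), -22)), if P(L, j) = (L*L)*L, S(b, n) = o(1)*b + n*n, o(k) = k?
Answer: -48649874189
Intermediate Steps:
S(b, n) = b + n**2 (S(b, n) = 1*b + n*n = b + n**2)
P(L, j) = L**3 (P(L, j) = L**2*L = L**3)
(P(114, 109) + 1277)*(-33315 + S(-2*(-4 - 7), -22)) = (114**3 + 1277)*(-33315 + (-2*(-4 - 7) + (-22)**2)) = (1481544 + 1277)*(-33315 + (-2*(-11) + 484)) = 1482821*(-33315 + (22 + 484)) = 1482821*(-33315 + 506) = 1482821*(-32809) = -48649874189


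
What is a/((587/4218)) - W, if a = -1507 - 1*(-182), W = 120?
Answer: -5659290/587 ≈ -9641.0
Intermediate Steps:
a = -1325 (a = -1507 + 182 = -1325)
a/((587/4218)) - W = -1325/(587/4218) - 1*120 = -1325/(587*(1/4218)) - 120 = -1325/587/4218 - 120 = -1325*4218/587 - 120 = -5588850/587 - 120 = -5659290/587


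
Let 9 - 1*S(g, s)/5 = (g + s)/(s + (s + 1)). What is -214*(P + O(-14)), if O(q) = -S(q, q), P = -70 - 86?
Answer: 1131418/27 ≈ 41904.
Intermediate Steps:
P = -156
S(g, s) = 45 - 5*(g + s)/(1 + 2*s) (S(g, s) = 45 - 5*(g + s)/(s + (s + 1)) = 45 - 5*(g + s)/(s + (1 + s)) = 45 - 5*(g + s)/(1 + 2*s))
O(q) = -5*(9 + 16*q)/(1 + 2*q) (O(q) = -5*(9 - q + 17*q)/(1 + 2*q) = -5*(9 + 16*q)/(1 + 2*q))
-214*(P + O(-14)) = -214*(-156 + 5*(-9 - 16*(-14))/(1 + 2*(-14))) = -214*(-156 + 5*(-9 + 224)/(1 - 28)) = -214*(-156 + 5*215/(-27)) = -214*(-156 + 5*(-1/27)*215) = -214*(-156 - 1075/27) = -214*(-5287/27) = 1131418/27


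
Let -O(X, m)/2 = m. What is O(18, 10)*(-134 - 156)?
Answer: 5800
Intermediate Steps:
O(X, m) = -2*m
O(18, 10)*(-134 - 156) = (-2*10)*(-134 - 156) = -20*(-290) = 5800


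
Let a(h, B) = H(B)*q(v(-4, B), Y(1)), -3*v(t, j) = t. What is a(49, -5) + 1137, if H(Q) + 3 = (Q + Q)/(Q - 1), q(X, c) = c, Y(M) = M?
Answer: 3407/3 ≈ 1135.7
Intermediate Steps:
v(t, j) = -t/3
H(Q) = -3 + 2*Q/(-1 + Q) (H(Q) = -3 + (Q + Q)/(Q - 1) = -3 + (2*Q)/(-1 + Q) = -3 + 2*Q/(-1 + Q))
a(h, B) = (3 - B)/(-1 + B) (a(h, B) = ((3 - B)/(-1 + B))*1 = (3 - B)/(-1 + B))
a(49, -5) + 1137 = (3 - 1*(-5))/(-1 - 5) + 1137 = (3 + 5)/(-6) + 1137 = -⅙*8 + 1137 = -4/3 + 1137 = 3407/3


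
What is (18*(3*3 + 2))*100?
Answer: 19800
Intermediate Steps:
(18*(3*3 + 2))*100 = (18*(9 + 2))*100 = (18*11)*100 = 198*100 = 19800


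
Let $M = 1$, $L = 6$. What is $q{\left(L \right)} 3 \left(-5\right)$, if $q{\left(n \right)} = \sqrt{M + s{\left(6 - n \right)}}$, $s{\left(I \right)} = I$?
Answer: $-15$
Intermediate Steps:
$q{\left(n \right)} = \sqrt{7 - n}$ ($q{\left(n \right)} = \sqrt{1 - \left(-6 + n\right)} = \sqrt{7 - n}$)
$q{\left(L \right)} 3 \left(-5\right) = \sqrt{7 - 6} \cdot 3 \left(-5\right) = \sqrt{1} \cdot 3 \left(-5\right) = 1 \cdot 3 \left(-5\right) = 3 \left(-5\right) = -15$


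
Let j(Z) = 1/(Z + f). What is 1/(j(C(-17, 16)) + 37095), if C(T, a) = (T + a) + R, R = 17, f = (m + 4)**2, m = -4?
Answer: 16/593521 ≈ 2.6958e-5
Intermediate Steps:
f = 0 (f = (-4 + 4)**2 = 0**2 = 0)
C(T, a) = 17 + T + a (C(T, a) = (T + a) + 17 = 17 + T + a)
j(Z) = 1/Z (j(Z) = 1/(Z + 0) = 1/Z)
1/(j(C(-17, 16)) + 37095) = 1/(1/(17 - 17 + 16) + 37095) = 1/(1/16 + 37095) = 1/(593521/16) = 16/593521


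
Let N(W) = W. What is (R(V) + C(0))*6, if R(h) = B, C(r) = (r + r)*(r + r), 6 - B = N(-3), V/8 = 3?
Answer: 54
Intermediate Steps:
V = 24 (V = 8*3 = 24)
B = 9 (B = 6 - 1*(-3) = 6 + 3 = 9)
C(r) = 4*r² (C(r) = (2*r)*(2*r) = 4*r²)
R(h) = 9
(R(V) + C(0))*6 = (9 + 4*0²)*6 = (9 + 4*0)*6 = (9 + 0)*6 = 9*6 = 54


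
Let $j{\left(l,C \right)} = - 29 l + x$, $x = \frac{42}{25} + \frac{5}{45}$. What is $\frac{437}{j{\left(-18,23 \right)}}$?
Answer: $\frac{98325}{117853} \approx 0.8343$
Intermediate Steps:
$x = \frac{403}{225}$ ($x = 42 \cdot \frac{1}{25} + 5 \cdot \frac{1}{45} = \frac{42}{25} + \frac{1}{9} = \frac{403}{225} \approx 1.7911$)
$j{\left(l,C \right)} = \frac{403}{225} - 29 l$ ($j{\left(l,C \right)} = - 29 l + \frac{403}{225} = \frac{403}{225} - 29 l$)
$\frac{437}{j{\left(-18,23 \right)}} = \frac{437}{\frac{403}{225} - -522} = \frac{437}{\frac{403}{225} + 522} = \frac{437}{\frac{117853}{225}} = 437 \cdot \frac{225}{117853} = \frac{98325}{117853}$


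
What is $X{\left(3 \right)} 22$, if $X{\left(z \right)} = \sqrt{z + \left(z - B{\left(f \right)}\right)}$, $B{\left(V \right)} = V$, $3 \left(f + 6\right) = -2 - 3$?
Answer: $\frac{22 \sqrt{123}}{3} \approx 81.331$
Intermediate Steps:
$f = - \frac{23}{3}$ ($f = -6 + \frac{-2 - 3}{3} = -6 + \frac{1}{3} \left(-5\right) = -6 - \frac{5}{3} = - \frac{23}{3} \approx -7.6667$)
$X{\left(z \right)} = \sqrt{\frac{23}{3} + 2 z}$ ($X{\left(z \right)} = \sqrt{z + \left(z - - \frac{23}{3}\right)} = \sqrt{z + \left(z + \frac{23}{3}\right)} = \sqrt{z + \left(\frac{23}{3} + z\right)} = \sqrt{\frac{23}{3} + 2 z}$)
$X{\left(3 \right)} 22 = \frac{\sqrt{69 + 18 \cdot 3}}{3} \cdot 22 = \frac{\sqrt{69 + 54}}{3} \cdot 22 = \frac{\sqrt{123}}{3} \cdot 22 = \frac{22 \sqrt{123}}{3}$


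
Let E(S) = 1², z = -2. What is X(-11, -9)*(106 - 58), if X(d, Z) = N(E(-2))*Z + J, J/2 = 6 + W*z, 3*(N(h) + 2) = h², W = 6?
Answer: 144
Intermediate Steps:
E(S) = 1
N(h) = -2 + h²/3
J = -12 (J = 2*(6 + 6*(-2)) = 2*(6 - 12) = 2*(-6) = -12)
X(d, Z) = -12 - 5*Z/3 (X(d, Z) = (-2 + (⅓)*1²)*Z - 12 = (-2 + (⅓)*1)*Z - 12 = (-2 + ⅓)*Z - 12 = -5*Z/3 - 12 = -12 - 5*Z/3)
X(-11, -9)*(106 - 58) = (-12 - 5/3*(-9))*(106 - 58) = (-12 + 15)*48 = 3*48 = 144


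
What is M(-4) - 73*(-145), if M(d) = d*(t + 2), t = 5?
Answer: 10557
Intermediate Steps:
M(d) = 7*d (M(d) = d*(5 + 2) = d*7 = 7*d)
M(-4) - 73*(-145) = 7*(-4) - 73*(-145) = -28 + 10585 = 10557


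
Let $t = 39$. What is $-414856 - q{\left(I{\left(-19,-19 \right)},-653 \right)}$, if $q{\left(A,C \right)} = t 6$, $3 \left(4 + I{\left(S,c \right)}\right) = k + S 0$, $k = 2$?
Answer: $-415090$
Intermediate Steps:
$I{\left(S,c \right)} = - \frac{10}{3}$ ($I{\left(S,c \right)} = -4 + \frac{2 + S 0}{3} = -4 + \frac{2 + 0}{3} = -4 + \frac{1}{3} \cdot 2 = -4 + \frac{2}{3} = - \frac{10}{3}$)
$q{\left(A,C \right)} = 234$ ($q{\left(A,C \right)} = 39 \cdot 6 = 234$)
$-414856 - q{\left(I{\left(-19,-19 \right)},-653 \right)} = -414856 - 234 = -415090$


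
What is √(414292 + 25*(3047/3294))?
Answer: √499499972418/1098 ≈ 643.67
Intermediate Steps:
√(414292 + 25*(3047/3294)) = √(414292 + 76175/3294) = √(1364754023/3294) = √499499972418/1098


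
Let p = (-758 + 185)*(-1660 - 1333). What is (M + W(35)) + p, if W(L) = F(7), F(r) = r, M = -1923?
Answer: 1713073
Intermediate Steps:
W(L) = 7
p = 1714989 (p = -573*(-2993) = 1714989)
(M + W(35)) + p = (-1923 + 7) + 1714989 = -1916 + 1714989 = 1713073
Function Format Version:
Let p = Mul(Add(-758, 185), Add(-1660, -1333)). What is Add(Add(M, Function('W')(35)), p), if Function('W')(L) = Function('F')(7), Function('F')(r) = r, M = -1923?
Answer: 1713073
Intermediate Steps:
Function('W')(L) = 7
p = 1714989 (p = Mul(-573, -2993) = 1714989)
Add(Add(M, Function('W')(35)), p) = Add(Add(-1923, 7), 1714989) = Add(-1916, 1714989) = 1713073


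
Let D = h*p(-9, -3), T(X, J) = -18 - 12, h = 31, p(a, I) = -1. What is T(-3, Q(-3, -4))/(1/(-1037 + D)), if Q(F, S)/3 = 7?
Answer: 32040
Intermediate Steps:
Q(F, S) = 21 (Q(F, S) = 3*7 = 21)
T(X, J) = -30
D = -31 (D = 31*(-1) = -31)
T(-3, Q(-3, -4))/(1/(-1037 + D)) = -30/(1/(-1037 - 31)) = -30/(1/(-1068)) = -30/(-1/1068) = -30*(-1068) = 32040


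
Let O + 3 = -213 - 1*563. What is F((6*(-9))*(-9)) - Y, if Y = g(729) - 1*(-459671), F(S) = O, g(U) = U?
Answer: -461179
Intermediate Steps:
O = -779 (O = -3 + (-213 - 1*563) = -3 + (-213 - 563) = -3 - 776 = -779)
F(S) = -779
Y = 460400 (Y = 729 - 1*(-459671) = 729 + 459671 = 460400)
F((6*(-9))*(-9)) - Y = -779 - 1*460400 = -779 - 460400 = -461179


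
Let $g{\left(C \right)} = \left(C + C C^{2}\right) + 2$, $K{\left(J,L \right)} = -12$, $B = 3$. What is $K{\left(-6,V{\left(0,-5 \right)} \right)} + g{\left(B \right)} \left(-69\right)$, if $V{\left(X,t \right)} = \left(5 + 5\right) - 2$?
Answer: $-2220$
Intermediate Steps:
$V{\left(X,t \right)} = 8$ ($V{\left(X,t \right)} = 10 - 2 = 8$)
$g{\left(C \right)} = 2 + C + C^{3}$ ($g{\left(C \right)} = \left(C + C^{3}\right) + 2 = 2 + C + C^{3}$)
$K{\left(-6,V{\left(0,-5 \right)} \right)} + g{\left(B \right)} \left(-69\right) = -12 + \left(2 + 3 + 3^{3}\right) \left(-69\right) = -12 + \left(2 + 3 + 27\right) \left(-69\right) = -12 + 32 \left(-69\right) = -12 - 2208 = -2220$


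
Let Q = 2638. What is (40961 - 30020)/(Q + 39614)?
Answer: 521/2012 ≈ 0.25895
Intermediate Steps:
(40961 - 30020)/(Q + 39614) = (40961 - 30020)/(2638 + 39614) = 10941/42252 = 10941*(1/42252) = 521/2012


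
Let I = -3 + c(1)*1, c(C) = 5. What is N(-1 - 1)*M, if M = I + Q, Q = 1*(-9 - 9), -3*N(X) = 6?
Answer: 32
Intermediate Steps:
N(X) = -2 (N(X) = -⅓*6 = -2)
Q = -18 (Q = 1*(-18) = -18)
I = 2 (I = -3 + 5*1 = -3 + 5 = 2)
M = -16 (M = 2 - 18 = -16)
N(-1 - 1)*M = -2*(-16) = 32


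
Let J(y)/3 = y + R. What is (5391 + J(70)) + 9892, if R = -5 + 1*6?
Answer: 15496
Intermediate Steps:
R = 1 (R = -5 + 6 = 1)
J(y) = 3 + 3*y (J(y) = 3*(y + 1) = 3*(1 + y) = 3 + 3*y)
(5391 + J(70)) + 9892 = (5391 + (3 + 3*70)) + 9892 = (5391 + (3 + 210)) + 9892 = (5391 + 213) + 9892 = 5604 + 9892 = 15496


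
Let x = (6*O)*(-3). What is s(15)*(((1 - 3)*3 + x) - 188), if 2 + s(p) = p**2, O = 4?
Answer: -59318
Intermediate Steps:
x = -72 (x = (6*4)*(-3) = 24*(-3) = -72)
s(p) = -2 + p**2
s(15)*(((1 - 3)*3 + x) - 188) = (-2 + 15**2)*(((1 - 3)*3 - 72) - 188) = (-2 + 225)*((-2*3 - 72) - 188) = 223*((-6 - 72) - 188) = 223*(-78 - 188) = 223*(-266) = -59318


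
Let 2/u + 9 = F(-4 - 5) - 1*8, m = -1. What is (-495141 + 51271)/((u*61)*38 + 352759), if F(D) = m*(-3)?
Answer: -621418/493399 ≈ -1.2595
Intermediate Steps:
F(D) = 3 (F(D) = -1*(-3) = 3)
u = -⅐ (u = 2/(-9 + (3 - 1*8)) = 2/(-9 + (3 - 8)) = 2/(-9 - 5) = 2/(-14) = 2*(-1/14) = -⅐ ≈ -0.14286)
(-495141 + 51271)/((u*61)*38 + 352759) = (-495141 + 51271)/(-⅐*61*38 + 352759) = -443870/(-61/7*38 + 352759) = -443870/(-2318/7 + 352759) = -443870/2466995/7 = -443870*7/2466995 = -621418/493399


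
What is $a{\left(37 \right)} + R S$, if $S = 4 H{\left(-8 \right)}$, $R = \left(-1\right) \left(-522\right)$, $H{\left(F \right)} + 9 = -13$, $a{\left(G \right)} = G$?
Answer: $-45899$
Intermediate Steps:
$H{\left(F \right)} = -22$ ($H{\left(F \right)} = -9 - 13 = -22$)
$R = 522$
$S = -88$ ($S = 4 \left(-22\right) = -88$)
$a{\left(37 \right)} + R S = 37 + 522 \left(-88\right) = 37 - 45936 = -45899$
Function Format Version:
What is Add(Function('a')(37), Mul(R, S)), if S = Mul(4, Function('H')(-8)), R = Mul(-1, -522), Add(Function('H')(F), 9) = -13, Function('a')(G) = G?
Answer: -45899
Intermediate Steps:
Function('H')(F) = -22 (Function('H')(F) = Add(-9, -13) = -22)
R = 522
S = -88 (S = Mul(4, -22) = -88)
Add(Function('a')(37), Mul(R, S)) = Add(37, Mul(522, -88)) = Add(37, -45936) = -45899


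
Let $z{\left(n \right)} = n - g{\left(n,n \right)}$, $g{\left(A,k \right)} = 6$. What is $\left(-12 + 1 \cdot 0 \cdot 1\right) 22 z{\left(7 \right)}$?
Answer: $-264$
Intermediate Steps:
$z{\left(n \right)} = -6 + n$ ($z{\left(n \right)} = n - 6 = -6 + n$)
$\left(-12 + 1 \cdot 0 \cdot 1\right) 22 z{\left(7 \right)} = \left(-12 + 1 \cdot 0 \cdot 1\right) 22 \left(-6 + 7\right) = \left(-12 + 0 \cdot 1\right) 22 \cdot 1 = \left(-12 + 0\right) 22 \cdot 1 = \left(-12\right) 22 \cdot 1 = \left(-264\right) 1 = -264$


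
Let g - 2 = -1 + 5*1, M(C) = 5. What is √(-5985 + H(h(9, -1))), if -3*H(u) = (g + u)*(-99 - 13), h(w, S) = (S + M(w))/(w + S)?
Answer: I*√51681/3 ≈ 75.778*I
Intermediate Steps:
g = 6 (g = 2 + (-1 + 5*1) = 2 + (-1 + 5) = 2 + 4 = 6)
h(w, S) = (5 + S)/(S + w) (h(w, S) = (S + 5)/(w + S) = (5 + S)/(S + w))
H(u) = 224 + 112*u/3 (H(u) = -(6 + u)*(-99 - 13)/3 = -(6 + u)*(-112)/3 = -(-672 - 112*u)/3 = 224 + 112*u/3)
√(-5985 + H(h(9, -1))) = √(-5985 + (224 + 112*((5 - 1)/(-1 + 9))/3)) = √(-5985 + (224 + 112*(4/8)/3)) = √(-5985 + (224 + 112*((⅛)*4)/3)) = √(-5985 + (224 + (112/3)*(½))) = √(-5985 + (224 + 56/3)) = √(-5985 + 728/3) = √(-17227/3) = I*√51681/3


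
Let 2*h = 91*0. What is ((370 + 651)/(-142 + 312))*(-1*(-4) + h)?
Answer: 2042/85 ≈ 24.024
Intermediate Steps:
h = 0 (h = (91*0)/2 = (½)*0 = 0)
((370 + 651)/(-142 + 312))*(-1*(-4) + h) = ((370 + 651)/(-142 + 312))*(-1*(-4) + 0) = (1021/170)*(4 + 0) = (1021*(1/170))*4 = (1021/170)*4 = 2042/85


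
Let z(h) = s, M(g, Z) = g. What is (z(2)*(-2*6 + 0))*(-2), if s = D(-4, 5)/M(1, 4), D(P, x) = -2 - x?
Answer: -168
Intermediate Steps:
s = -7 (s = (-2 - 1*5)/1 = (-2 - 5)*1 = -7*1 = -7)
z(h) = -7
(z(2)*(-2*6 + 0))*(-2) = -7*(-2*6 + 0)*(-2) = -7*(-12 + 0)*(-2) = -7*(-12)*(-2) = 84*(-2) = -168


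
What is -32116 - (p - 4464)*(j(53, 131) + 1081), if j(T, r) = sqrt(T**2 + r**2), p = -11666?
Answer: 17404414 + 16130*sqrt(19970) ≈ 1.9684e+7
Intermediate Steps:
-32116 - (p - 4464)*(j(53, 131) + 1081) = -32116 - (-11666 - 4464)*(sqrt(53**2 + 131**2) + 1081) = -32116 - (-16130)*(sqrt(2809 + 17161) + 1081) = -32116 - (-16130)*(sqrt(19970) + 1081) = -32116 - (-16130)*(1081 + sqrt(19970)) = -32116 - (-17436530 - 16130*sqrt(19970)) = -32116 + (17436530 + 16130*sqrt(19970)) = 17404414 + 16130*sqrt(19970)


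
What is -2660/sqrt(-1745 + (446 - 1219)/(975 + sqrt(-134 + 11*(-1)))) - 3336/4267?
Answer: -3336/4267 - 2660/sqrt(-1702148/(975 + I*sqrt(145)) - 1745*I*sqrt(145)/(975 + I*sqrt(145))) ≈ -0.78199 + 63.663*I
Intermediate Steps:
-2660/sqrt(-1745 + (446 - 1219)/(975 + sqrt(-134 + 11*(-1)))) - 3336/4267 = -2660/sqrt(-1745 - 773/(975 + sqrt(-134 - 11))) - 3336*1/4267 = -2660/sqrt(-1745 - 773/(975 + sqrt(-145))) - 3336/4267 = -2660/sqrt(-1745 - 773/(975 + I*sqrt(145))) - 3336/4267 = -3336/4267 - 2660/sqrt(-1745 - 773/(975 + I*sqrt(145)))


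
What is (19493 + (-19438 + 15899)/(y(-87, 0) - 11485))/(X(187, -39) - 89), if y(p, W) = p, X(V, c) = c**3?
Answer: -225576535/687469376 ≈ -0.32813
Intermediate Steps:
(19493 + (-19438 + 15899)/(y(-87, 0) - 11485))/(X(187, -39) - 89) = (19493 + (-19438 + 15899)/(-87 - 11485))/((-39)**3 - 89) = (19493 - 3539/(-11572))/(-59319 - 89) = (19493 - 3539*(-1/11572))/(-59408) = (19493 + 3539/11572)*(-1/59408) = (225576535/11572)*(-1/59408) = -225576535/687469376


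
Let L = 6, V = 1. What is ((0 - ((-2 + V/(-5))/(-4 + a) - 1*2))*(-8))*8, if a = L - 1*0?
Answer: -992/5 ≈ -198.40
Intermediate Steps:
a = 6 (a = 6 - 1*0 = 6 + 0 = 6)
((0 - ((-2 + V/(-5))/(-4 + a) - 1*2))*(-8))*8 = ((0 - ((-2 + 1/(-5))/(-4 + 6) - 1*2))*(-8))*8 = ((0 - ((-2 + 1*(-1/5))/2 - 2))*(-8))*8 = ((0 - ((-2 - 1/5)*(1/2) - 2))*(-8))*8 = ((0 - (-11/5*1/2 - 2))*(-8))*8 = ((0 - (-11/10 - 2))*(-8))*8 = ((0 - 1*(-31/10))*(-8))*8 = ((0 + 31/10)*(-8))*8 = ((31/10)*(-8))*8 = -124/5*8 = -992/5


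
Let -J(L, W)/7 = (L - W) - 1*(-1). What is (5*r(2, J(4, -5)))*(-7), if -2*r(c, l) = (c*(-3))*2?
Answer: -210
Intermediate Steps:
J(L, W) = -7 - 7*L + 7*W (J(L, W) = -7*((L - W) - 1*(-1)) = -7*((L - W) + 1) = -7*(1 + L - W) = -7 - 7*L + 7*W)
r(c, l) = 3*c (r(c, l) = -c*(-3)*2/2 = -(-3*c)*2/2 = -(-3)*c = 3*c)
(5*r(2, J(4, -5)))*(-7) = (5*(3*2))*(-7) = (5*6)*(-7) = 30*(-7) = -210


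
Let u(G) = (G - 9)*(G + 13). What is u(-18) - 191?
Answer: -56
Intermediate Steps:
u(G) = (-9 + G)*(13 + G)
u(-18) - 191 = (-117 + (-18)² + 4*(-18)) - 191 = (-117 + 324 - 72) - 191 = 135 - 191 = -56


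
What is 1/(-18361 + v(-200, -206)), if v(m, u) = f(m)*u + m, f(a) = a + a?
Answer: 1/63839 ≈ 1.5664e-5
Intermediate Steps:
f(a) = 2*a
v(m, u) = m + 2*m*u (v(m, u) = (2*m)*u + m = 2*m*u + m = m + 2*m*u)
1/(-18361 + v(-200, -206)) = 1/(-18361 - 200*(1 + 2*(-206))) = 1/(-18361 - 200*(1 - 412)) = 1/(-18361 - 200*(-411)) = 1/(-18361 + 82200) = 1/63839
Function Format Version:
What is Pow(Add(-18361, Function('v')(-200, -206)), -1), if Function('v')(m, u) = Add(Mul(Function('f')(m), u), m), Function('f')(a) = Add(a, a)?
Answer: Rational(1, 63839) ≈ 1.5664e-5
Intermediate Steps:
Function('f')(a) = Mul(2, a)
Function('v')(m, u) = Add(m, Mul(2, m, u)) (Function('v')(m, u) = Add(Mul(Mul(2, m), u), m) = Add(Mul(2, m, u), m) = Add(m, Mul(2, m, u)))
Pow(Add(-18361, Function('v')(-200, -206)), -1) = Pow(Add(-18361, Mul(-200, Add(1, Mul(2, -206)))), -1) = Pow(Add(-18361, Mul(-200, Add(1, -412))), -1) = Pow(Add(-18361, Mul(-200, -411)), -1) = Pow(Add(-18361, 82200), -1) = Pow(63839, -1) = Rational(1, 63839)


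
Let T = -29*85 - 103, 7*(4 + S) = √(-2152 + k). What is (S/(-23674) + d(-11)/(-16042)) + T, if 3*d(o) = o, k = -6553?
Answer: -1462905815957/569667462 - I*√8705/165718 ≈ -2568.0 - 0.00056301*I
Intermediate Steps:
d(o) = o/3
S = -4 + I*√8705/7 (S = -4 + √(-2152 - 6553)/7 = -4 + √(-8705)/7 = -4 + (I*√8705)/7 = -4 + I*√8705/7 ≈ -4.0 + 13.329*I)
T = -2568 (T = -2465 - 103 = -2568)
(S/(-23674) + d(-11)/(-16042)) + T = ((-4 + I*√8705/7)/(-23674) + ((⅓)*(-11))/(-16042)) - 2568 = ((-4 + I*√8705/7)*(-1/23674) - 11/3*(-1/16042)) - 2568 = ((2/11837 - I*√8705/165718) + 11/48126) - 2568 = (226459/569667462 - I*√8705/165718) - 2568 = -1462905815957/569667462 - I*√8705/165718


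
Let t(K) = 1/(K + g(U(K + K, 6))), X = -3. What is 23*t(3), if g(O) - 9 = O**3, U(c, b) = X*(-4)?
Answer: 23/1740 ≈ 0.013218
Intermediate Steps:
U(c, b) = 12 (U(c, b) = -3*(-4) = 12)
g(O) = 9 + O**3
t(K) = 1/(1737 + K) (t(K) = 1/(K + (9 + 12**3)) = 1/(K + (9 + 1728)) = 1/(K + 1737) = 1/(1737 + K))
23*t(3) = 23/(1737 + 3) = 23/1740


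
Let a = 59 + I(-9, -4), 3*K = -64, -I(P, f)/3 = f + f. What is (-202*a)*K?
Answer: 1073024/3 ≈ 3.5767e+5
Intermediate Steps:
I(P, f) = -6*f (I(P, f) = -3*(f + f) = -6*f)
K = -64/3 (K = (⅓)*(-64) = -64/3 ≈ -21.333)
a = 83 (a = 59 - 6*(-4) = 59 + 24 = 83)
(-202*a)*K = -202*83*(-64/3) = -16766*(-64/3) = 1073024/3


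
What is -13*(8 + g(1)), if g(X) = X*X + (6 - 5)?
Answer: -130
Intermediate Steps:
g(X) = 1 + X² (g(X) = X² + 1 = 1 + X²)
-13*(8 + g(1)) = -13*(8 + (1 + 1²)) = -13*(8 + (1 + 1)) = -13*(8 + 2) = -13*10 = -130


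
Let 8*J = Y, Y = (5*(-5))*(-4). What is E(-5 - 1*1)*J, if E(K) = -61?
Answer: -1525/2 ≈ -762.50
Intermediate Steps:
Y = 100 (Y = -25*(-4) = 100)
J = 25/2 (J = (⅛)*100 = 25/2 ≈ 12.500)
E(-5 - 1*1)*J = -61*25/2 = -1525/2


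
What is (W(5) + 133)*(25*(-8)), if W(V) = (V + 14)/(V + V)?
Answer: -26980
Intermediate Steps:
W(V) = (14 + V)/(2*V) (W(V) = (14 + V)/((2*V)) = (14 + V)*(1/(2*V)) = (14 + V)/(2*V))
(W(5) + 133)*(25*(-8)) = ((1/2)*(14 + 5)/5 + 133)*(25*(-8)) = ((1/2)*(1/5)*19 + 133)*(-200) = (19/10 + 133)*(-200) = (1349/10)*(-200) = -26980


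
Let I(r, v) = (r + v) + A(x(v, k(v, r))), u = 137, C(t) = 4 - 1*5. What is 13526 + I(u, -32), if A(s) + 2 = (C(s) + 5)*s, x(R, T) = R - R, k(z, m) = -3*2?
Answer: 13629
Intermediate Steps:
k(z, m) = -6
C(t) = -1 (C(t) = 4 - 5 = -1)
x(R, T) = 0
A(s) = -2 + 4*s (A(s) = -2 + (-1 + 5)*s = -2 + 4*s)
I(r, v) = -2 + r + v (I(r, v) = (r + v) + (-2 + 4*0) = (r + v) + (-2 + 0) = (r + v) - 2 = -2 + r + v)
13526 + I(u, -32) = 13526 + (-2 + 137 - 32) = 13526 + 103 = 13629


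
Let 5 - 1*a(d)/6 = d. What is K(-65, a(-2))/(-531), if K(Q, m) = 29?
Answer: -29/531 ≈ -0.054614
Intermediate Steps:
a(d) = 30 - 6*d
K(-65, a(-2))/(-531) = 29/(-531) = 29*(-1/531) = -29/531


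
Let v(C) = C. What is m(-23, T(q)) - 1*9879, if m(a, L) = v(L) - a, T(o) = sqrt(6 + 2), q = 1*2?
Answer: -9856 + 2*sqrt(2) ≈ -9853.2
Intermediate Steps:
q = 2
T(o) = 2*sqrt(2) (T(o) = sqrt(8) = 2*sqrt(2))
m(a, L) = L - a
m(-23, T(q)) - 1*9879 = (2*sqrt(2) - 1*(-23)) - 1*9879 = (2*sqrt(2) + 23) - 9879 = (23 + 2*sqrt(2)) - 9879 = -9856 + 2*sqrt(2)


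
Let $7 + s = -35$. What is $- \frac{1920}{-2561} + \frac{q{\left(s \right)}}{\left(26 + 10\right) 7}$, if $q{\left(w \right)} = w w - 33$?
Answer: $\frac{1638977}{215124} \approx 7.6188$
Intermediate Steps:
$s = -42$ ($s = -7 - 35 = -42$)
$q{\left(w \right)} = -33 + w^{2}$ ($q{\left(w \right)} = w^{2} - 33 = -33 + w^{2}$)
$- \frac{1920}{-2561} + \frac{q{\left(s \right)}}{\left(26 + 10\right) 7} = - \frac{1920}{-2561} + \frac{-33 + \left(-42\right)^{2}}{\left(26 + 10\right) 7} = \left(-1920\right) \left(- \frac{1}{2561}\right) + \frac{-33 + 1764}{36 \cdot 7} = \frac{1920}{2561} + \frac{1731}{252} = \frac{1920}{2561} + 1731 \cdot \frac{1}{252} = \frac{1920}{2561} + \frac{577}{84} = \frac{1638977}{215124}$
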